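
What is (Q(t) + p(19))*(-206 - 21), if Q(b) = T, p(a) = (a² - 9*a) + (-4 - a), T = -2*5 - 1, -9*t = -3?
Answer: -35412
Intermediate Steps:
t = ⅓ (t = -⅑*(-3) = ⅓ ≈ 0.33333)
T = -11 (T = -10 - 1 = -11)
p(a) = -4 + a² - 10*a
Q(b) = -11
(Q(t) + p(19))*(-206 - 21) = (-11 + (-4 + 19² - 10*19))*(-206 - 21) = (-11 + (-4 + 361 - 190))*(-227) = (-11 + 167)*(-227) = 156*(-227) = -35412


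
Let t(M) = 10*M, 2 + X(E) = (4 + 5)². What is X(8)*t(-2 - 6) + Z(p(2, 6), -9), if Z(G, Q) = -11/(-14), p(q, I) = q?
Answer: -88469/14 ≈ -6319.2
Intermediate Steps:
Z(G, Q) = 11/14 (Z(G, Q) = -11*(-1/14) = 11/14)
X(E) = 79 (X(E) = -2 + (4 + 5)² = -2 + 9² = -2 + 81 = 79)
X(8)*t(-2 - 6) + Z(p(2, 6), -9) = 79*(10*(-2 - 6)) + 11/14 = 79*(10*(-8)) + 11/14 = 79*(-80) + 11/14 = -6320 + 11/14 = -88469/14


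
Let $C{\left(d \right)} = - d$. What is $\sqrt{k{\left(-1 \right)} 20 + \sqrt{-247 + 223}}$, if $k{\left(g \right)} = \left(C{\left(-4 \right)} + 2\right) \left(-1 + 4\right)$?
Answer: $\sqrt{360 + 2 i \sqrt{6}} \approx 18.974 + 0.1291 i$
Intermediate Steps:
$k{\left(g \right)} = 18$ ($k{\left(g \right)} = \left(\left(-1\right) \left(-4\right) + 2\right) \left(-1 + 4\right) = \left(4 + 2\right) 3 = 6 \cdot 3 = 18$)
$\sqrt{k{\left(-1 \right)} 20 + \sqrt{-247 + 223}} = \sqrt{18 \cdot 20 + \sqrt{-247 + 223}} = \sqrt{360 + \sqrt{-24}} = \sqrt{360 + 2 i \sqrt{6}}$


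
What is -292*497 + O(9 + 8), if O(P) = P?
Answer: -145107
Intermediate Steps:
-292*497 + O(9 + 8) = -292*497 + (9 + 8) = -145124 + 17 = -145107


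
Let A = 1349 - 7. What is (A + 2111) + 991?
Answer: 4444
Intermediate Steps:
A = 1342
(A + 2111) + 991 = (1342 + 2111) + 991 = 3453 + 991 = 4444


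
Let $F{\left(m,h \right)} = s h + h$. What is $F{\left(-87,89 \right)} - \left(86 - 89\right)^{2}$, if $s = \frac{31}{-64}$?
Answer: $\frac{2361}{64} \approx 36.891$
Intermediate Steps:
$s = - \frac{31}{64}$ ($s = 31 \left(- \frac{1}{64}\right) = - \frac{31}{64} \approx -0.48438$)
$F{\left(m,h \right)} = \frac{33 h}{64}$ ($F{\left(m,h \right)} = - \frac{31 h}{64} + h = \frac{33 h}{64}$)
$F{\left(-87,89 \right)} - \left(86 - 89\right)^{2} = \frac{33}{64} \cdot 89 - \left(86 - 89\right)^{2} = \frac{2937}{64} - \left(-3\right)^{2} = \frac{2937}{64} - 9 = \frac{2361}{64}$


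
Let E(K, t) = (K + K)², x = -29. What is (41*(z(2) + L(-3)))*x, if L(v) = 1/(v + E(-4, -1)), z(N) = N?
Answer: -146247/61 ≈ -2397.5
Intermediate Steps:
E(K, t) = 4*K² (E(K, t) = (2*K)² = 4*K²)
L(v) = 1/(64 + v) (L(v) = 1/(v + 4*(-4)²) = 1/(v + 4*16) = 1/(v + 64) = 1/(64 + v))
(41*(z(2) + L(-3)))*x = (41*(2 + 1/(64 - 3)))*(-29) = (41*(2 + 1/61))*(-29) = (41*(123/61))*(-29) = (5043/61)*(-29) = -146247/61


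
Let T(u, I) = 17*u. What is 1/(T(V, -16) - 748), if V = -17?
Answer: -1/1037 ≈ -0.00096432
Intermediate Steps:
1/(T(V, -16) - 748) = 1/(17*(-17) - 748) = 1/(-289 - 748) = 1/(-1037) = -1/1037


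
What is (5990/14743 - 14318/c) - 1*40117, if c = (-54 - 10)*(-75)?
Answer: -1419559003537/35383200 ≈ -40120.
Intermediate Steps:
c = 4800 (c = -64*(-75) = 4800)
(5990/14743 - 14318/c) - 1*40117 = (5990/14743 - 14318/4800) - 1*40117 = (5990*(1/14743) - 14318*1/4800) - 40117 = (5990/14743 - 7159/2400) - 40117 = -91169137/35383200 - 40117 = -1419559003537/35383200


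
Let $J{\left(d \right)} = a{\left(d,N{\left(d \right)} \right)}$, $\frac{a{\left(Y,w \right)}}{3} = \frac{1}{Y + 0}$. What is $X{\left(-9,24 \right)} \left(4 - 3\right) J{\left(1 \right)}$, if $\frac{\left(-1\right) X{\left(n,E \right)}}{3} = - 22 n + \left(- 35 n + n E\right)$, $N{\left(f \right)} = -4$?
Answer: $-2673$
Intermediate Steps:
$a{\left(Y,w \right)} = \frac{3}{Y}$ ($a{\left(Y,w \right)} = \frac{3}{Y + 0} = \frac{3}{Y}$)
$J{\left(d \right)} = \frac{3}{d}$
$X{\left(n,E \right)} = 171 n - 3 E n$ ($X{\left(n,E \right)} = - 3 \left(- 22 n + \left(- 35 n + n E\right)\right) = - 3 \left(- 22 n + \left(- 35 n + E n\right)\right) = - 3 \left(- 57 n + E n\right) = 171 n - 3 E n$)
$X{\left(-9,24 \right)} \left(4 - 3\right) J{\left(1 \right)} = 3 \left(-9\right) \left(57 - 24\right) \left(4 - 3\right) \frac{3}{1} = 3 \left(-9\right) \left(57 - 24\right) \left(4 - 3\right) 3 \cdot 1 = 3 \left(-9\right) 33 \cdot 1 \cdot 3 = \left(-891\right) 3 = -2673$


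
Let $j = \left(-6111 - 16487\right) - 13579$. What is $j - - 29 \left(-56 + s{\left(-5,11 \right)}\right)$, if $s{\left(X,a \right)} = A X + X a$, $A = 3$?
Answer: $-39831$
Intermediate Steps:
$s{\left(X,a \right)} = 3 X + X a$
$j = -36177$ ($j = -22598 - 13579 = -36177$)
$j - - 29 \left(-56 + s{\left(-5,11 \right)}\right) = -36177 - - 29 \left(-56 - 5 \left(3 + 11\right)\right) = -36177 - - 29 \left(-56 - 70\right) = -36177 - \left(-29\right) \left(-126\right) = -36177 - 3654 = -39831$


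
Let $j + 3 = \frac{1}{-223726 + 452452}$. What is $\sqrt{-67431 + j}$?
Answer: $\frac{11 i \sqrt{3239530788722}}{76242} \approx 259.68 i$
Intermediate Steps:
$j = - \frac{686177}{228726}$ ($j = -3 + \frac{1}{-223726 + 452452} = -3 + \frac{1}{228726} = - \frac{686177}{228726} \approx -3.0$)
$\sqrt{-67431 + j} = \sqrt{-67431 - \frac{686177}{228726}} = \sqrt{- \frac{15423909083}{228726}} = \frac{11 i \sqrt{3239530788722}}{76242}$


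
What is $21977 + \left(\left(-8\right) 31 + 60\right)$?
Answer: $21789$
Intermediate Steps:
$21977 + \left(\left(-8\right) 31 + 60\right) = 21977 + \left(-248 + 60\right) = 21977 - 188 = 21789$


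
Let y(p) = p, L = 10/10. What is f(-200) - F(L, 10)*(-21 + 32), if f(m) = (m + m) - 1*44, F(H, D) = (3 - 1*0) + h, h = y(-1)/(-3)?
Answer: -1442/3 ≈ -480.67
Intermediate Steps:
L = 1 (L = 10*(⅒) = 1)
h = ⅓ (h = -1/(-3) = -1*(-⅓) = ⅓ ≈ 0.33333)
F(H, D) = 10/3 (F(H, D) = (3 - 1*0) + ⅓ = (3 + 0) + ⅓ = 3 + ⅓ = 10/3)
f(m) = -44 + 2*m (f(m) = 2*m - 44 = -44 + 2*m)
f(-200) - F(L, 10)*(-21 + 32) = (-44 + 2*(-200)) - 10*(-21 + 32)/3 = (-44 - 400) - 10*11/3 = -444 - 1*110/3 = -444 - 110/3 = -1442/3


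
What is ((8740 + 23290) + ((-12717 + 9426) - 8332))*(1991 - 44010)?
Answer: -857481733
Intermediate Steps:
((8740 + 23290) + ((-12717 + 9426) - 8332))*(1991 - 44010) = (32030 + (-3291 - 8332))*(-42019) = (32030 - 11623)*(-42019) = 20407*(-42019) = -857481733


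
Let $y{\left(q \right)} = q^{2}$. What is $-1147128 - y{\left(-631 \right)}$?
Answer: $-1545289$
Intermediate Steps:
$-1147128 - y{\left(-631 \right)} = -1147128 - \left(-631\right)^{2} = -1147128 - 398161 = -1545289$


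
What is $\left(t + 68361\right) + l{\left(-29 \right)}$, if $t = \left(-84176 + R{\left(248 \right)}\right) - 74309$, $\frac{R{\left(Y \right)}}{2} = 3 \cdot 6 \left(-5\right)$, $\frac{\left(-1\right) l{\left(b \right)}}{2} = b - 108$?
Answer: $-90030$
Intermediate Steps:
$l{\left(b \right)} = 216 - 2 b$ ($l{\left(b \right)} = - 2 \left(b - 108\right) = - 2 \left(-108 + b\right) = 216 - 2 b$)
$R{\left(Y \right)} = -180$ ($R{\left(Y \right)} = 2 \cdot 3 \cdot 6 \left(-5\right) = 2 \cdot 18 \left(-5\right) = 2 \left(-90\right) = -180$)
$t = -158665$ ($t = \left(-84176 - 180\right) - 74309 = -84356 - 74309 = -158665$)
$\left(t + 68361\right) + l{\left(-29 \right)} = \left(-158665 + 68361\right) + \left(216 - -58\right) = -90304 + \left(216 + 58\right) = -90304 + 274 = -90030$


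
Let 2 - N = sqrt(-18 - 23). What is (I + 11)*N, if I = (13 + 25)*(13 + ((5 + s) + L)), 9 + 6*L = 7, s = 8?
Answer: 5918/3 - 2959*I*sqrt(41)/3 ≈ 1972.7 - 6315.6*I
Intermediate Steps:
L = -1/3 (L = -3/2 + (1/6)*7 = -3/2 + 7/6 = -1/3 ≈ -0.33333)
N = 2 - I*sqrt(41) (N = 2 - sqrt(-18 - 23) = 2 - sqrt(-41) = 2 - I*sqrt(41) ≈ 2.0 - 6.4031*I)
I = 2926/3 (I = (13 + 25)*(13 + ((5 + 8) - 1/3)) = 38*(13 + (13 - 1/3)) = 38*(13 + 38/3) = 38*(77/3) = 2926/3 ≈ 975.33)
(I + 11)*N = (2926/3 + 11)*(2 - I*sqrt(41)) = 2959*(2 - I*sqrt(41))/3 = 5918/3 - 2959*I*sqrt(41)/3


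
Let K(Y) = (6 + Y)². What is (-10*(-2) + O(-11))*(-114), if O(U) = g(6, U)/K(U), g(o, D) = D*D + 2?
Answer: -71022/25 ≈ -2840.9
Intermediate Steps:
g(o, D) = 2 + D² (g(o, D) = D² + 2 = 2 + D²)
O(U) = (2 + U²)/(6 + U)² (O(U) = (2 + U²)/((6 + U)²) = (2 + U²)/(6 + U)²)
(-10*(-2) + O(-11))*(-114) = (-10*(-2) + (2 + (-11)²)/(6 - 11)²)*(-114) = (20 + (2 + 121)/(-5)²)*(-114) = (20 + (1/25)*123)*(-114) = (20 + 123/25)*(-114) = (623/25)*(-114) = -71022/25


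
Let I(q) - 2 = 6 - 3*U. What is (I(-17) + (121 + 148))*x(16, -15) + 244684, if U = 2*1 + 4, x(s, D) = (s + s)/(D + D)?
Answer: 3666116/15 ≈ 2.4441e+5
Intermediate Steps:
x(s, D) = s/D (x(s, D) = (2*s)/((2*D)) = (2*s)*(1/(2*D)) = s/D)
U = 6 (U = 2 + 4 = 6)
I(q) = -10 (I(q) = 2 + (6 - 3*6) = 2 + (6 - 18) = 2 - 12 = -10)
(I(-17) + (121 + 148))*x(16, -15) + 244684 = (-10 + (121 + 148))*(16/(-15)) + 244684 = (-10 + 269)*(16*(-1/15)) + 244684 = 259*(-16/15) + 244684 = -4144/15 + 244684 = 3666116/15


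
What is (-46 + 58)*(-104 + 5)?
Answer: -1188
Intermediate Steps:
(-46 + 58)*(-104 + 5) = 12*(-99) = -1188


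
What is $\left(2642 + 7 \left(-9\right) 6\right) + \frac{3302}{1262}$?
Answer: $\frac{1430235}{631} \approx 2266.6$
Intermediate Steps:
$\left(2642 + 7 \left(-9\right) 6\right) + \frac{3302}{1262} = \left(2642 - 378\right) + 3302 \cdot \frac{1}{1262} = \left(2642 - 378\right) + \frac{1651}{631} = 2264 + \frac{1651}{631} = \frac{1430235}{631}$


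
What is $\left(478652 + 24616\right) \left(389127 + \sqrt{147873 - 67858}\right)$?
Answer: $195835167036 + 503268 \sqrt{80015} \approx 1.9598 \cdot 10^{11}$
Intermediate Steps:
$\left(478652 + 24616\right) \left(389127 + \sqrt{147873 - 67858}\right) = 503268 \left(389127 + \sqrt{80015}\right) = 195835167036 + 503268 \sqrt{80015}$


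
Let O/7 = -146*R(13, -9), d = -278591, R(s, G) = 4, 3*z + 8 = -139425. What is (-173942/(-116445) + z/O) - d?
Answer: 6315381223731/22667960 ≈ 2.7860e+5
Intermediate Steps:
z = -139433/3 (z = -8/3 + (1/3)*(-139425) = -8/3 - 46475 = -139433/3 ≈ -46478.)
O = -4088 (O = 7*(-146*4) = 7*(-584) = -4088)
(-173942/(-116445) + z/O) - d = (-173942/(-116445) - 139433/3/(-4088)) - 1*(-278591) = (-173942*(-1/116445) - 139433/3*(-1/4088)) + 278591 = (173942/116445 + 19919/1752) + 278591 = 291579371/22667960 + 278591 = 6315381223731/22667960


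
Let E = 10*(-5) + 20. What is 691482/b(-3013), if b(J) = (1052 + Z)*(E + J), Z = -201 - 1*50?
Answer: -230494/812481 ≈ -0.28369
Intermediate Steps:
Z = -251 (Z = -201 - 50 = -251)
E = -30 (E = -50 + 20 = -30)
b(J) = -24030 + 801*J (b(J) = (1052 - 251)*(-30 + J) = 801*(-30 + J) = -24030 + 801*J)
691482/b(-3013) = 691482/(-24030 + 801*(-3013)) = 691482/(-24030 - 2413413) = 691482/(-2437443) = 691482*(-1/2437443) = -230494/812481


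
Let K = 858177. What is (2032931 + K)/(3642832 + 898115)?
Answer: 2891108/4540947 ≈ 0.63667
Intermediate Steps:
(2032931 + K)/(3642832 + 898115) = (2032931 + 858177)/(3642832 + 898115) = 2891108/4540947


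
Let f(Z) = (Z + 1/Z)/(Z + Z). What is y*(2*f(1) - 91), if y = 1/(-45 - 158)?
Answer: 89/203 ≈ 0.43842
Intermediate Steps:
f(Z) = (Z + 1/Z)/(2*Z) (f(Z) = (Z + 1/Z)/((2*Z)) = (Z + 1/Z)*(1/(2*Z)) = (Z + 1/Z)/(2*Z))
y = -1/203 (y = 1/(-203) = -1/203 ≈ -0.0049261)
y*(2*f(1) - 91) = -(2*((½)*(1 + 1²)/1²) - 91)/203 = -(2*((½)*1*(1 + 1)) - 91)/203 = -(2*((½)*1*2) - 91)/203 = -(2*1 - 91)/203 = -(2 - 91)/203 = -1/203*(-89) = 89/203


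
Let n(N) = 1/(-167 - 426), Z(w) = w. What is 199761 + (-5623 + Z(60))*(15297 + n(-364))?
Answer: -50344182287/593 ≈ -8.4897e+7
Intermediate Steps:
n(N) = -1/593 (n(N) = 1/(-593) = -1/593)
199761 + (-5623 + Z(60))*(15297 + n(-364)) = 199761 + (-5623 + 60)*(15297 - 1/593) = 199761 - 5563*9071120/593 = 199761 - 50462640560/593 = -50344182287/593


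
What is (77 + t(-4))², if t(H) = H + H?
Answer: 4761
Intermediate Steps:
t(H) = 2*H
(77 + t(-4))² = (77 + 2*(-4))² = (77 - 8)² = 69² = 4761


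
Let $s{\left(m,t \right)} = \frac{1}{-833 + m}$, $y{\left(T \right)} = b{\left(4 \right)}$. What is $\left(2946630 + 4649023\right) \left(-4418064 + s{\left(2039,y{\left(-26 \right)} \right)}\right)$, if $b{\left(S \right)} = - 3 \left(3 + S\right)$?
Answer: $- \frac{40471045769809499}{1206} \approx -3.3558 \cdot 10^{13}$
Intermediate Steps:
$b{\left(S \right)} = -9 - 3 S$
$y{\left(T \right)} = -21$ ($y{\left(T \right)} = -9 - 12 = -21$)
$\left(2946630 + 4649023\right) \left(-4418064 + s{\left(2039,y{\left(-26 \right)} \right)}\right) = \left(2946630 + 4649023\right) \left(-4418064 + \frac{1}{-833 + 2039}\right) = 7595653 \left(-4418064 + \frac{1}{1206}\right) = 7595653 \left(- \frac{5328185183}{1206}\right) = - \frac{40471045769809499}{1206}$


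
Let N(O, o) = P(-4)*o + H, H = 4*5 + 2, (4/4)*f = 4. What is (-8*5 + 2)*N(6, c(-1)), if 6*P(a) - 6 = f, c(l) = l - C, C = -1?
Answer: -836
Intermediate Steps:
f = 4
H = 22 (H = 20 + 2 = 22)
c(l) = 1 + l (c(l) = l - 1*(-1) = l + 1 = 1 + l)
P(a) = 5/3 (P(a) = 1 + (1/6)*4 = 1 + 2/3 = 5/3)
N(O, o) = 22 + 5*o/3 (N(O, o) = 5*o/3 + 22 = 22 + 5*o/3)
(-8*5 + 2)*N(6, c(-1)) = (-8*5 + 2)*(22 + 5*(1 - 1)/3) = (-40 + 2)*(22 + (5/3)*0) = -38*(22 + 0) = -38*22 = -836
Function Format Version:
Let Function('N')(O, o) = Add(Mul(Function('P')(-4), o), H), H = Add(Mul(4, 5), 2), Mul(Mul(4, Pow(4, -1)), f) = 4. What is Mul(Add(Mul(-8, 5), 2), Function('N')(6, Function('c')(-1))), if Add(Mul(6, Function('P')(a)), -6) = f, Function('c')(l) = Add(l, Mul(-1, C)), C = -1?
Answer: -836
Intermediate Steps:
f = 4
H = 22 (H = Add(20, 2) = 22)
Function('c')(l) = Add(1, l) (Function('c')(l) = Add(l, Mul(-1, -1)) = Add(l, 1) = Add(1, l))
Function('P')(a) = Rational(5, 3) (Function('P')(a) = Add(1, Mul(Rational(1, 6), 4)) = Add(1, Rational(2, 3)) = Rational(5, 3))
Function('N')(O, o) = Add(22, Mul(Rational(5, 3), o)) (Function('N')(O, o) = Add(Mul(Rational(5, 3), o), 22) = Add(22, Mul(Rational(5, 3), o)))
Mul(Add(Mul(-8, 5), 2), Function('N')(6, Function('c')(-1))) = Mul(Add(Mul(-8, 5), 2), Add(22, Mul(Rational(5, 3), Add(1, -1)))) = Mul(Add(-40, 2), Add(22, Mul(Rational(5, 3), 0))) = Mul(-38, Add(22, 0)) = Mul(-38, 22) = -836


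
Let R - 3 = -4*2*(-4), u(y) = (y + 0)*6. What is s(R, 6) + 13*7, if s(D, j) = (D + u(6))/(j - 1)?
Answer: 526/5 ≈ 105.20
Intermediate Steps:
u(y) = 6*y (u(y) = y*6 = 6*y)
R = 35 (R = 3 - 4*2*(-4) = 3 - 8*(-4) = 3 + 32 = 35)
s(D, j) = (36 + D)/(-1 + j) (s(D, j) = (D + 6*6)/(j - 1) = (D + 36)/(-1 + j) = (36 + D)/(-1 + j))
s(R, 6) + 13*7 = (36 + 35)/(-1 + 6) + 13*7 = 71/5 + 91 = 526/5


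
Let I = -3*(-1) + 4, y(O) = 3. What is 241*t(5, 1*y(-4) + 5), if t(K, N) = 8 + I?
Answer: 3615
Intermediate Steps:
I = 7 (I = 3 + 4 = 7)
t(K, N) = 15 (t(K, N) = 8 + 7 = 15)
241*t(5, 1*y(-4) + 5) = 241*15 = 3615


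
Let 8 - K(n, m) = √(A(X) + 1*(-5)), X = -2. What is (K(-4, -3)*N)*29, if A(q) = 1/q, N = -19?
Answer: -4408 + 551*I*√22/2 ≈ -4408.0 + 1292.2*I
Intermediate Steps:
K(n, m) = 8 - I*√22/2 (K(n, m) = 8 - √(1/(-2) + 1*(-5)) = 8 - √(-½ - 5) = 8 - √(-11/2) = 8 - I*√22/2)
(K(-4, -3)*N)*29 = ((8 - I*√22/2)*(-19))*29 = (-152 + 19*I*√22/2)*29 = -4408 + 551*I*√22/2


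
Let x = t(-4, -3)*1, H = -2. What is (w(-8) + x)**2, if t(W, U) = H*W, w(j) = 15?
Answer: 529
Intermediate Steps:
t(W, U) = -2*W
x = 8 (x = -2*(-4)*1 = 8*1 = 8)
(w(-8) + x)**2 = (15 + 8)**2 = 23**2 = 529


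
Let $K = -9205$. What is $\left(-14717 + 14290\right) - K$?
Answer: $8778$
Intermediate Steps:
$\left(-14717 + 14290\right) - K = \left(-14717 + 14290\right) - -9205 = -427 + 9205 = 8778$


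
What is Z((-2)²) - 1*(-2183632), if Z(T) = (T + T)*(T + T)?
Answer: 2183696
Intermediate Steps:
Z(T) = 4*T² (Z(T) = (2*T)*(2*T) = 4*T²)
Z((-2)²) - 1*(-2183632) = 4*((-2)²)² - 1*(-2183632) = 4*4² + 2183632 = 4*16 + 2183632 = 64 + 2183632 = 2183696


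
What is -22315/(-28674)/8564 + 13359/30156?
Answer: 273430351997/617102673768 ≈ 0.44309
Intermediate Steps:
-22315/(-28674)/8564 + 13359/30156 = -22315*(-1/28674)*(1/8564) + 13359*(1/30156) = (22315/28674)*(1/8564) + 4453/10052 = 22315/245564136 + 4453/10052 = 273430351997/617102673768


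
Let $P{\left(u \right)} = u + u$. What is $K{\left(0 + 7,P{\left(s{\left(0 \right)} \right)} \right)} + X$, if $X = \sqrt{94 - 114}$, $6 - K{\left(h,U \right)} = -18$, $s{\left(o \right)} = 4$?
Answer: $24 + 2 i \sqrt{5} \approx 24.0 + 4.4721 i$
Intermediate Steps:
$P{\left(u \right)} = 2 u$
$K{\left(h,U \right)} = 24$ ($K{\left(h,U \right)} = 6 - -18 = 6 + 18 = 24$)
$X = 2 i \sqrt{5}$ ($X = \sqrt{-20} = 2 i \sqrt{5} \approx 4.4721 i$)
$K{\left(0 + 7,P{\left(s{\left(0 \right)} \right)} \right)} + X = 24 + 2 i \sqrt{5}$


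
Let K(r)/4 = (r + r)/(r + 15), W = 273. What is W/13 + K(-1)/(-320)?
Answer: 11761/560 ≈ 21.002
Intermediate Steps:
K(r) = 8*r/(15 + r) (K(r) = 4*((r + r)/(r + 15)) = 4*((2*r)/(15 + r)) = 4*(2*r/(15 + r)) = 8*r/(15 + r))
W/13 + K(-1)/(-320) = 273/13 + (8*(-1)/(15 - 1))/(-320) = 273*(1/13) + (8*(-1)/14)*(-1/320) = 21 + (8*(-1)*(1/14))*(-1/320) = 21 - 4/7*(-1/320) = 21 + 1/560 = 11761/560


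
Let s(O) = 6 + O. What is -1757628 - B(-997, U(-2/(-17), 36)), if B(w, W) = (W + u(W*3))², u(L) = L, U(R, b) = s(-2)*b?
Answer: -2089404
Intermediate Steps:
U(R, b) = 4*b (U(R, b) = (6 - 2)*b = 4*b)
B(w, W) = 16*W² (B(w, W) = (W + W*3)² = (W + 3*W)² = (4*W)² = 16*W²)
-1757628 - B(-997, U(-2/(-17), 36)) = -1757628 - 16*(4*36)² = -1757628 - 16*144² = -1757628 - 16*20736 = -1757628 - 1*331776 = -1757628 - 331776 = -2089404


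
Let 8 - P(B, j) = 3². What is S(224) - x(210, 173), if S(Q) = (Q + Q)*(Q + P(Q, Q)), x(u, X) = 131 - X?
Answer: 99946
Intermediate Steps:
P(B, j) = -1 (P(B, j) = 8 - 1*3² = 8 - 1*9 = 8 - 9 = -1)
S(Q) = 2*Q*(-1 + Q) (S(Q) = (Q + Q)*(Q - 1) = (2*Q)*(-1 + Q) = 2*Q*(-1 + Q))
S(224) - x(210, 173) = 2*224*(-1 + 224) - (131 - 1*173) = 2*224*223 - (131 - 173) = 99904 - 1*(-42) = 99904 + 42 = 99946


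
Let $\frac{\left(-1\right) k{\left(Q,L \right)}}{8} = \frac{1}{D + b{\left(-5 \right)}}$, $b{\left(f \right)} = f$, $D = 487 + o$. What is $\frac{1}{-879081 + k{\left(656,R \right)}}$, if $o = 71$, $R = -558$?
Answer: $- \frac{553}{486131801} \approx -1.1376 \cdot 10^{-6}$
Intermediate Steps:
$D = 558$ ($D = 487 + 71 = 558$)
$k{\left(Q,L \right)} = - \frac{8}{553}$ ($k{\left(Q,L \right)} = - \frac{8}{558 - 5} = - \frac{8}{553}$)
$\frac{1}{-879081 + k{\left(656,R \right)}} = \frac{1}{-879081 - \frac{8}{553}} = \frac{1}{- \frac{486131801}{553}} = - \frac{553}{486131801}$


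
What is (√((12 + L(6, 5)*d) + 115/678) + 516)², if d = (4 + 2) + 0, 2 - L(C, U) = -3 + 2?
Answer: (349848 + √13868490)²/459684 ≈ 2.7195e+5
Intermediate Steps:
L(C, U) = 3 (L(C, U) = 2 - (-3 + 2) = 2 - 1*(-1) = 2 + 1 = 3)
d = 6 (d = 6 + 0 = 6)
(√((12 + L(6, 5)*d) + 115/678) + 516)² = (√((12 + 3*6) + 115/678) + 516)² = (√((12 + 18) + 115*(1/678)) + 516)² = (√(30 + 115/678) + 516)² = (√(20455/678) + 516)² = (√13868490/678 + 516)² = (516 + √13868490/678)²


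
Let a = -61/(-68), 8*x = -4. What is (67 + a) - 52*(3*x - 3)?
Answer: 20529/68 ≈ 301.90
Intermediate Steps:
x = -½ (x = (⅛)*(-4) = -½ ≈ -0.50000)
a = 61/68 (a = -61*(-1/68) = 61/68 ≈ 0.89706)
(67 + a) - 52*(3*x - 3) = (67 + 61/68) - 52*(3*(-½) - 3) = 4617/68 - 52*(-3/2 - 3) = 4617/68 - 52*(-9/2) = 4617/68 + 234 = 20529/68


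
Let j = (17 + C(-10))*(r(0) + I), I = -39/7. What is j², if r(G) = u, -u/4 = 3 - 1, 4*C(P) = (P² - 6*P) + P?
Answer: 107226025/196 ≈ 5.4707e+5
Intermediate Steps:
C(P) = -5*P/4 + P²/4 (C(P) = ((P² - 6*P) + P)/4 = (P² - 5*P)/4 = -5*P/4 + P²/4)
u = -8 (u = -4*(3 - 1) = -4*2 = -8)
r(G) = -8
I = -39/7 (I = -39*⅐ = -39/7 ≈ -5.5714)
j = -10355/14 (j = (17 + (¼)*(-10)*(-5 - 10))*(-8 - 39/7) = (17 + (¼)*(-10)*(-15))*(-95/7) = (17 + 75/2)*(-95/7) = (109/2)*(-95/7) = -10355/14 ≈ -739.64)
j² = (-10355/14)² = 107226025/196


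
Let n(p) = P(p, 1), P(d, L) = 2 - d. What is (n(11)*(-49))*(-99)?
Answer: -43659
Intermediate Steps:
n(p) = 2 - p
(n(11)*(-49))*(-99) = ((2 - 1*11)*(-49))*(-99) = ((2 - 11)*(-49))*(-99) = -9*(-49)*(-99) = 441*(-99) = -43659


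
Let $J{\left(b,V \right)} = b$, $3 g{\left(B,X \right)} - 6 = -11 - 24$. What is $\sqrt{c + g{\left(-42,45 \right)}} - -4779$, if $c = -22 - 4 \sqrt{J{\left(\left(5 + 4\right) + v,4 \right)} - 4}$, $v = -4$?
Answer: $4779 + \frac{i \sqrt{321}}{3} \approx 4779.0 + 5.9722 i$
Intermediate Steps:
$g{\left(B,X \right)} = - \frac{29}{3}$ ($g{\left(B,X \right)} = 2 + \frac{-11 - 24}{3} = 2 + \frac{1}{3} \left(-35\right) = 2 - \frac{35}{3} = - \frac{29}{3}$)
$c = -26$ ($c = -22 - 4 \sqrt{\left(\left(5 + 4\right) - 4\right) - 4} = -22 - 4 \sqrt{\left(9 - 4\right) - 4} = -22 - 4 \sqrt{5 - 4} = -22 - 4 \sqrt{1} = -22 - 4 = -26$)
$\sqrt{c + g{\left(-42,45 \right)}} - -4779 = \sqrt{-26 - \frac{29}{3}} - -4779 = \sqrt{- \frac{107}{3}} + 4779 = \frac{i \sqrt{321}}{3} + 4779 = 4779 + \frac{i \sqrt{321}}{3}$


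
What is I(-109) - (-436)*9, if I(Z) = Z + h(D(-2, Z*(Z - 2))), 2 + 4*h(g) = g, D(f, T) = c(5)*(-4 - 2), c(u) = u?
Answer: 3807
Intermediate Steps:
D(f, T) = -30 (D(f, T) = 5*(-4 - 2) = 5*(-6) = -30)
h(g) = -½ + g/4
I(Z) = -8 + Z (I(Z) = Z + (-½ + (¼)*(-30)) = Z + (-½ - 15/2) = Z - 8 = -8 + Z)
I(-109) - (-436)*9 = (-8 - 109) - (-436)*9 = -117 - 1*(-3924) = -117 + 3924 = 3807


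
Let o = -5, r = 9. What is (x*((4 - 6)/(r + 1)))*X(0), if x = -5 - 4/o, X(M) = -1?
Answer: -21/25 ≈ -0.84000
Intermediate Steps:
x = -21/5 (x = -5 - 4/(-5) = -5 - 4*(-1/5) = -5 + 4/5 = -21/5 ≈ -4.2000)
(x*((4 - 6)/(r + 1)))*X(0) = -21*(4 - 6)/(5*(9 + 1))*(-1) = -(-42)/(5*10)*(-1) = -21/5*(-1/5)*(-1) = (21/25)*(-1) = -21/25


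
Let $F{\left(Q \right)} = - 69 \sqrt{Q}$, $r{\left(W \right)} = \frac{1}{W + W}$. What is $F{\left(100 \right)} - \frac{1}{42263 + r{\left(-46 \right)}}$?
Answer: $- \frac{2682854642}{3888195} \approx -690.0$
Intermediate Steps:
$r{\left(W \right)} = \frac{1}{2 W}$
$F{\left(100 \right)} - \frac{1}{42263 + r{\left(-46 \right)}} = - 69 \sqrt{100} - \frac{1}{42263 + \frac{1}{2 \left(-46\right)}} = \left(-69\right) 10 - \frac{1}{42263 + \frac{1}{2} \left(- \frac{1}{46}\right)} = -690 - \frac{1}{42263 - \frac{1}{92}} = -690 - \frac{1}{\frac{3888195}{92}} = -690 - \frac{92}{3888195} = - \frac{2682854642}{3888195}$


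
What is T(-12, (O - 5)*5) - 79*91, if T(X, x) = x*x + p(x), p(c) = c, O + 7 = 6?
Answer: -6319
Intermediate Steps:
O = -1 (O = -7 + 6 = -1)
T(X, x) = x + x² (T(X, x) = x*x + x = x² + x = x + x²)
T(-12, (O - 5)*5) - 79*91 = ((-1 - 5)*5)*(1 + (-1 - 5)*5) - 79*91 = (-6*5)*(1 - 6*5) - 7189 = -30*(1 - 30) - 7189 = -30*(-29) - 7189 = 870 - 7189 = -6319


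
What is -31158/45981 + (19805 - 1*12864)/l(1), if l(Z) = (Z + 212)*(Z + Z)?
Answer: 11328919/725478 ≈ 15.616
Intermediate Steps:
l(Z) = 2*Z*(212 + Z) (l(Z) = (212 + Z)*(2*Z) = 2*Z*(212 + Z))
-31158/45981 + (19805 - 1*12864)/l(1) = -31158/45981 + (19805 - 1*12864)/((2*1*(212 + 1))) = -31158*1/45981 + (19805 - 12864)/((2*1*213)) = -1154/1703 + 6941/426 = 11328919/725478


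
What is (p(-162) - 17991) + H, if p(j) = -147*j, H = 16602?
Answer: 22425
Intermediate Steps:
(p(-162) - 17991) + H = (-147*(-162) - 17991) + 16602 = (23814 - 17991) + 16602 = 5823 + 16602 = 22425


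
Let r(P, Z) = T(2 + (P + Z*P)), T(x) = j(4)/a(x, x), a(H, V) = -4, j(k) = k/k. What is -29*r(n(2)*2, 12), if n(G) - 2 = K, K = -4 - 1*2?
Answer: 29/4 ≈ 7.2500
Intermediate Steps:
j(k) = 1
K = -6 (K = -4 - 2 = -6)
n(G) = -4 (n(G) = 2 - 6 = -4)
T(x) = -¼ (T(x) = 1/(-4) = 1*(-¼) = -¼)
r(P, Z) = -¼
-29*r(n(2)*2, 12) = -29*(-¼) = 29/4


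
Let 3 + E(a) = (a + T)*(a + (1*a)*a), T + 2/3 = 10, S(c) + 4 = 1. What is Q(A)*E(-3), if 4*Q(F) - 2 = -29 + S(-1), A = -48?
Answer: -525/2 ≈ -262.50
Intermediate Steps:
S(c) = -3 (S(c) = -4 + 1 = -3)
T = 28/3 (T = -⅔ + 10 = 28/3 ≈ 9.3333)
E(a) = -3 + (28/3 + a)*(a + a²) (E(a) = -3 + (a + 28/3)*(a + (1*a)*a) = -3 + (28/3 + a)*(a + a*a) = -3 + (28/3 + a)*(a + a²))
Q(F) = -15/2 (Q(F) = ½ + (-29 - 3)/4 = ½ + (¼)*(-32) = ½ - 8 = -15/2)
Q(A)*E(-3) = -15*(-3 + (-3)³ + (28/3)*(-3) + (31/3)*(-3)²)/2 = -15*(-3 - 27 - 28 + (31/3)*9)/2 = -15*(-3 - 27 - 28 + 93)/2 = -15/2*35 = -525/2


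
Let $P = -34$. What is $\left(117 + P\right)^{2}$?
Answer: $6889$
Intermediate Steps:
$\left(117 + P\right)^{2} = \left(117 - 34\right)^{2} = 83^{2} = 6889$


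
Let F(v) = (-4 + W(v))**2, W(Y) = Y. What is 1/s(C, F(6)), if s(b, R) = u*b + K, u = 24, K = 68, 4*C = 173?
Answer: 1/1106 ≈ 0.00090416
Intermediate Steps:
C = 173/4 (C = (1/4)*173 = 173/4 ≈ 43.250)
F(v) = (-4 + v)**2
s(b, R) = 68 + 24*b (s(b, R) = 24*b + 68 = 68 + 24*b)
1/s(C, F(6)) = 1/(68 + 24*(173/4)) = 1/(68 + 1038) = 1/1106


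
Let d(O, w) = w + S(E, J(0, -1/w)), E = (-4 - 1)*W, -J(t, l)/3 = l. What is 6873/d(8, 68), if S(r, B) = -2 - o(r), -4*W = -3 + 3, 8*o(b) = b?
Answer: 2291/22 ≈ 104.14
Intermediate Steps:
J(t, l) = -3*l
o(b) = b/8
W = 0 (W = -(-3 + 3)/4 = -¼*0 = 0)
E = 0 (E = (-4 - 1)*0 = -5*0 = 0)
S(r, B) = -2 - r/8
d(O, w) = -2 + w (d(O, w) = w + (-2 - ⅛*0) = w + (-2 + 0) = w - 2 = -2 + w)
6873/d(8, 68) = 6873/(-2 + 68) = 6873/66 = 6873*(1/66) = 2291/22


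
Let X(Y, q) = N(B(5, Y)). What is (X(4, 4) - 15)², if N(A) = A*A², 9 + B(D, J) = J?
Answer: 19600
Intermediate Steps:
B(D, J) = -9 + J
N(A) = A³
X(Y, q) = (-9 + Y)³
(X(4, 4) - 15)² = ((-9 + 4)³ - 15)² = ((-5)³ - 15)² = (-125 - 15)² = (-140)² = 19600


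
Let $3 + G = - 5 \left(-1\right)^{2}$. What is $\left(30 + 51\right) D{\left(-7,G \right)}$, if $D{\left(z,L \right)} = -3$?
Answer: $-243$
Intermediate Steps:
$G = -8$ ($G = -3 - 5 \left(-1\right)^{2} = -3 - 5 = -8$)
$\left(30 + 51\right) D{\left(-7,G \right)} = \left(30 + 51\right) \left(-3\right) = 81 \left(-3\right) = -243$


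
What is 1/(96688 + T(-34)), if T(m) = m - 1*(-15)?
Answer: 1/96669 ≈ 1.0345e-5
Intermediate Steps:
T(m) = 15 + m (T(m) = m + 15 = 15 + m)
1/(96688 + T(-34)) = 1/(96688 + (15 - 34)) = 1/(96688 - 19) = 1/96669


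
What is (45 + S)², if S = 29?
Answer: 5476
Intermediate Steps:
(45 + S)² = (45 + 29)² = 74² = 5476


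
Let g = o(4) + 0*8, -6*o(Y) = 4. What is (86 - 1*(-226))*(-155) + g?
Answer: -145082/3 ≈ -48361.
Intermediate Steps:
o(Y) = -⅔ (o(Y) = -⅙*4 = -⅔)
g = -⅔ (g = -⅔ + 0*8 = -⅔ + 0 = -⅔ ≈ -0.66667)
(86 - 1*(-226))*(-155) + g = (86 - 1*(-226))*(-155) - ⅔ = (86 + 226)*(-155) - ⅔ = 312*(-155) - ⅔ = -48360 - ⅔ = -145082/3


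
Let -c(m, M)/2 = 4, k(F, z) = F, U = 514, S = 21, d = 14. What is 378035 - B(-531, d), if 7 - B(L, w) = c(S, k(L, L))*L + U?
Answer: 382790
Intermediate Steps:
c(m, M) = -8 (c(m, M) = -2*4 = -8)
B(L, w) = -507 + 8*L (B(L, w) = 7 - (-8*L + 514) = 7 - (514 - 8*L) = 7 + (-514 + 8*L) = -507 + 8*L)
378035 - B(-531, d) = 378035 - (-507 + 8*(-531)) = 378035 - (-507 - 4248) = 378035 - 1*(-4755) = 378035 + 4755 = 382790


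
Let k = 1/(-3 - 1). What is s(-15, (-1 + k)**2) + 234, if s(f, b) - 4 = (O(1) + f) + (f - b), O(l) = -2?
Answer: 3271/16 ≈ 204.44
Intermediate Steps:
k = -1/4 (k = 1/(-4) = -1/4 ≈ -0.25000)
s(f, b) = 2 - b + 2*f (s(f, b) = 4 + ((-2 + f) + (f - b)) = 4 + (-2 - b + 2*f) = 2 - b + 2*f)
s(-15, (-1 + k)**2) + 234 = (2 - (-1 - 1/4)**2 + 2*(-15)) + 234 = (2 - (-5/4)**2 - 30) + 234 = (2 - 1*25/16 - 30) + 234 = (2 - 25/16 - 30) + 234 = -473/16 + 234 = 3271/16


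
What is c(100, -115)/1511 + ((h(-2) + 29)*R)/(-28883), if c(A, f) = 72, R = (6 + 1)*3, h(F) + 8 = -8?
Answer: 1667073/43642213 ≈ 0.038199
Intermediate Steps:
h(F) = -16 (h(F) = -8 - 8 = -16)
R = 21 (R = 7*3 = 21)
c(100, -115)/1511 + ((h(-2) + 29)*R)/(-28883) = 72/1511 + ((-16 + 29)*21)/(-28883) = 72*(1/1511) + (13*21)*(-1/28883) = 72/1511 + 273*(-1/28883) = 72/1511 - 273/28883 = 1667073/43642213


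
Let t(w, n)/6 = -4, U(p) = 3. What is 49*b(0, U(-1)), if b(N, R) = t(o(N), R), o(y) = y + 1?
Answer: -1176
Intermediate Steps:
o(y) = 1 + y
t(w, n) = -24 (t(w, n) = 6*(-4) = -24)
b(N, R) = -24
49*b(0, U(-1)) = 49*(-24) = -1176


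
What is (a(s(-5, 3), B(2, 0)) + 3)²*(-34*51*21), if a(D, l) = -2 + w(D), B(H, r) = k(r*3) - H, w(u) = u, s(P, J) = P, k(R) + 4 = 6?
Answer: -582624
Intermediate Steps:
k(R) = 2 (k(R) = -4 + 6 = 2)
B(H, r) = 2 - H
a(D, l) = -2 + D
(a(s(-5, 3), B(2, 0)) + 3)²*(-34*51*21) = ((-2 - 5) + 3)²*(-34*51*21) = (-7 + 3)²*(-1734*21) = (-4)²*(-36414) = 16*(-36414) = -582624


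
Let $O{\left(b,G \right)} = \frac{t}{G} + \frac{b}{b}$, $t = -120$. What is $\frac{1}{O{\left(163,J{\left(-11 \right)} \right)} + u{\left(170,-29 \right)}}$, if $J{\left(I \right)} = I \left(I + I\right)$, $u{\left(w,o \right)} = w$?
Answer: $\frac{121}{20631} \approx 0.005865$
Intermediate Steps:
$J{\left(I \right)} = 2 I^{2}$ ($J{\left(I \right)} = I 2 I = 2 I^{2}$)
$O{\left(b,G \right)} = 1 - \frac{120}{G}$ ($O{\left(b,G \right)} = - \frac{120}{G} + \frac{b}{b} = - \frac{120}{G} + 1 = 1 - \frac{120}{G}$)
$\frac{1}{O{\left(163,J{\left(-11 \right)} \right)} + u{\left(170,-29 \right)}} = \frac{1}{\frac{-120 + 2 \left(-11\right)^{2}}{2 \left(-11\right)^{2}} + 170} = \frac{1}{\frac{-120 + 2 \cdot 121}{2 \cdot 121} + 170} = \frac{1}{\frac{-120 + 242}{242} + 170} = \frac{1}{\frac{1}{242} \cdot 122 + 170} = \frac{1}{\frac{61}{121} + 170} = \frac{1}{\frac{20631}{121}} = \frac{121}{20631}$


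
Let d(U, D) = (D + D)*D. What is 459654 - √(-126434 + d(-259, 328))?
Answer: 459654 - √88734 ≈ 4.5936e+5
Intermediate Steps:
d(U, D) = 2*D² (d(U, D) = (2*D)*D = 2*D²)
459654 - √(-126434 + d(-259, 328)) = 459654 - √(-126434 + 2*328²) = 459654 - √(-126434 + 2*107584) = 459654 - √(-126434 + 215168) = 459654 - √88734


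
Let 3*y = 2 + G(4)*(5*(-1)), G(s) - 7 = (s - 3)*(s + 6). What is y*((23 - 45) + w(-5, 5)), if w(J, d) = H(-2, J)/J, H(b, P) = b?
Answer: 2988/5 ≈ 597.60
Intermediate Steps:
G(s) = 7 + (-3 + s)*(6 + s) (G(s) = 7 + (s - 3)*(s + 6) = 7 + (-3 + s)*(6 + s))
w(J, d) = -2/J
y = -83/3 (y = (2 + (-11 + 4² + 3*4)*(5*(-1)))/3 = (2 + (-11 + 16 + 12)*(-5))/3 = (2 + 17*(-5))/3 = (2 - 85)/3 = (⅓)*(-83) = -83/3 ≈ -27.667)
y*((23 - 45) + w(-5, 5)) = -83*((23 - 45) - 2/(-5))/3 = -83*(-22 - 2*(-⅕))/3 = -83*(-22 + ⅖)/3 = -83/3*(-108/5) = 2988/5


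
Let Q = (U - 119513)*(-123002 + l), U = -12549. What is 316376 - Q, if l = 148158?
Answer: 3322468048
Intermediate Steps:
Q = -3322151672 (Q = (-12549 - 119513)*(-123002 + 148158) = -132062*25156 = -3322151672)
316376 - Q = 316376 - 1*(-3322151672) = 316376 + 3322151672 = 3322468048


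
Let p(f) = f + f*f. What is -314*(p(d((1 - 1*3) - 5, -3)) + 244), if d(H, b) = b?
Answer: -78500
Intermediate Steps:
p(f) = f + f²
-314*(p(d((1 - 1*3) - 5, -3)) + 244) = -314*(-3*(1 - 3) + 244) = -314*(-3*(-2) + 244) = -314*(6 + 244) = -314*250 = -78500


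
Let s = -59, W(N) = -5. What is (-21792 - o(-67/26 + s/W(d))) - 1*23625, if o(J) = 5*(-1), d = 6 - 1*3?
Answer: -45412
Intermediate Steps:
d = 3 (d = 6 - 3 = 3)
o(J) = -5
(-21792 - o(-67/26 + s/W(d))) - 1*23625 = (-21792 - 1*(-5)) - 1*23625 = (-21792 + 5) - 23625 = -21787 - 23625 = -45412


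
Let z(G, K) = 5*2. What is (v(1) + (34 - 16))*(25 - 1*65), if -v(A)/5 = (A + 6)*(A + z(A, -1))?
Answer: 14680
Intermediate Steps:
z(G, K) = 10
v(A) = -5*(6 + A)*(10 + A) (v(A) = -5*(A + 6)*(A + 10) = -5*(6 + A)*(10 + A))
(v(1) + (34 - 16))*(25 - 1*65) = ((-300 - 80*1 - 5*1²) + (34 - 16))*(25 - 1*65) = ((-300 - 80 - 5*1) + 18)*(25 - 65) = ((-300 - 80 - 5) + 18)*(-40) = (-385 + 18)*(-40) = -367*(-40) = 14680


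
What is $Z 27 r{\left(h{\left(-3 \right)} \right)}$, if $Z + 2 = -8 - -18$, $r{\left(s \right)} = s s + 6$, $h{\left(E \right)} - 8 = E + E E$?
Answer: $43632$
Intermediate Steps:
$h{\left(E \right)} = 8 + E + E^{2}$ ($h{\left(E \right)} = 8 + \left(E + E E\right) = 8 + \left(E + E^{2}\right) = 8 + E + E^{2}$)
$r{\left(s \right)} = 6 + s^{2}$ ($r{\left(s \right)} = s^{2} + 6 = 6 + s^{2}$)
$Z = 8$ ($Z = -2 - -10 = -2 + \left(-8 + 18\right) = -2 + 10 = 8$)
$Z 27 r{\left(h{\left(-3 \right)} \right)} = 8 \cdot 27 \left(6 + \left(8 - 3 + \left(-3\right)^{2}\right)^{2}\right) = 216 \left(6 + \left(8 - 3 + 9\right)^{2}\right) = 216 \left(6 + 14^{2}\right) = 216 \left(6 + 196\right) = 216 \cdot 202 = 43632$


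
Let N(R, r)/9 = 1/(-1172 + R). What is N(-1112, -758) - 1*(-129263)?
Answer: 295236683/2284 ≈ 1.2926e+5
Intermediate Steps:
N(R, r) = 9/(-1172 + R)
N(-1112, -758) - 1*(-129263) = 9/(-1172 - 1112) - 1*(-129263) = 9/(-2284) + 129263 = 9*(-1/2284) + 129263 = -9/2284 + 129263 = 295236683/2284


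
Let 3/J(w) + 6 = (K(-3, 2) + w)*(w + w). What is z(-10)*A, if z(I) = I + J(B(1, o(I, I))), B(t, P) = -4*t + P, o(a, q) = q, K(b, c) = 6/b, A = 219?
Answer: -967323/442 ≈ -2188.5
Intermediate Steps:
B(t, P) = P - 4*t
J(w) = 3/(-6 + 2*w*(-2 + w)) (J(w) = 3/(-6 + (6/(-3) + w)*(w + w)) = 3/(-6 + (6*(-1/3) + w)*(2*w)) = 3/(-6 + (-2 + w)*(2*w)) = 3/(-6 + 2*w*(-2 + w)))
z(I) = I + 3/(2*(5 + (-4 + I)**2 - 2*I)) (z(I) = I + 3/(2*(-3 + (I - 4*1)**2 - 2*(I - 4*1))) = I + 3/(2*(-3 + (I - 4)**2 - 2*(I - 4))) = I + 3/(2*(-3 + (-4 + I)**2 - 2*(-4 + I))) = I + 3/(2*(-3 + (-4 + I)**2 + (8 - 2*I))) = I + 3/(2*(5 + (-4 + I)**2 - 2*I)))
z(-10)*A = ((3/2 + (-10)**3 - 10*(-10)**2 + 21*(-10))/(21 + (-10)**2 - 10*(-10)))*219 = ((3/2 - 1000 - 10*100 - 210)/(21 + 100 + 100))*219 = ((3/2 - 1000 - 1000 - 210)/221)*219 = ((1/221)*(-4417/2))*219 = -4417/442*219 = -967323/442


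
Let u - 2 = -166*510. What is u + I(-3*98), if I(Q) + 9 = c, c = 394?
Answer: -84273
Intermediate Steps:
I(Q) = 385 (I(Q) = -9 + 394 = 385)
u = -84658 (u = 2 - 166*510 = 2 - 84660 = -84658)
u + I(-3*98) = -84658 + 385 = -84273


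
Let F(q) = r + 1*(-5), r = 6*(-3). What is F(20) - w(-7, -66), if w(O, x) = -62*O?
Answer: -457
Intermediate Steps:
r = -18
F(q) = -23 (F(q) = -18 + 1*(-5) = -18 - 5 = -23)
F(20) - w(-7, -66) = -23 - (-62)*(-7) = -23 - 1*434 = -23 - 434 = -457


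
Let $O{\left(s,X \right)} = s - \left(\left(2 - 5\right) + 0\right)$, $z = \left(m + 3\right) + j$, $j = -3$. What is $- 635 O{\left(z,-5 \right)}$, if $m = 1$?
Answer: $-2540$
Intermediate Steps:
$z = 1$ ($z = \left(1 + 3\right) - 3 = 4 - 3 = 1$)
$O{\left(s,X \right)} = 3 + s$ ($O{\left(s,X \right)} = s - \left(-3 + 0\right) = s - -3 = s + 3 = 3 + s$)
$- 635 O{\left(z,-5 \right)} = - 635 \left(3 + 1\right) = \left(-635\right) 4 = -2540$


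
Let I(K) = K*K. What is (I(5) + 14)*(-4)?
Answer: -156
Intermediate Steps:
I(K) = K²
(I(5) + 14)*(-4) = (5² + 14)*(-4) = (25 + 14)*(-4) = 39*(-4) = -156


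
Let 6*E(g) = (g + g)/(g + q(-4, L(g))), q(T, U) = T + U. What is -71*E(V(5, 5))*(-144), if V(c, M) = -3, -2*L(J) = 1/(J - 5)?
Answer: 54528/37 ≈ 1473.7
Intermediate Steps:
L(J) = -1/(2*(-5 + J)) (L(J) = -1/(2*(J - 5)) = -1/(2*(-5 + J)))
E(g) = g/(3*(-4 + g - 1/(-10 + 2*g))) (E(g) = ((g + g)/(g + (-4 - 1/(-10 + 2*g))))/6 = ((2*g)/(-4 + g - 1/(-10 + 2*g)))/6 = (2*g/(-4 + g - 1/(-10 + 2*g)))/6 = g/(3*(-4 + g - 1/(-10 + 2*g))))
-71*E(V(5, 5))*(-144) = -142*(-3)*(-5 - 3)/(3*(39 - 18*(-3) + 2*(-3)²))*(-144) = -142*(-3)*(-8)/(3*(39 + 54 + 2*9))*(-144) = -142*(-3)*(-8)/(3*(39 + 54 + 18))*(-144) = -142*(-3)*(-8)/(3*111)*(-144) = -71*16/111*(-144) = -1136/111*(-144) = 54528/37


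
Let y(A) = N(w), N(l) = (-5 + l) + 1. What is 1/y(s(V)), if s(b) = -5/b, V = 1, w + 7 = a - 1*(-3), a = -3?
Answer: -1/11 ≈ -0.090909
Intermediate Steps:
w = -7 (w = -7 + (-3 - 1*(-3)) = -7 + (-3 + 3) = -7 + 0 = -7)
N(l) = -4 + l
y(A) = -11 (y(A) = -4 - 7 = -11)
1/y(s(V)) = 1/(-11) = -1/11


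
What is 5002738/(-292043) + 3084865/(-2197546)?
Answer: -290113661223/15653120158 ≈ -18.534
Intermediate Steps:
5002738/(-292043) + 3084865/(-2197546) = 5002738*(-1/292043) + 3084865*(-1/2197546) = -122018/7123 - 3084865/2197546 = -290113661223/15653120158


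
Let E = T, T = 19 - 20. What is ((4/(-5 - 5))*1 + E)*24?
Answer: -168/5 ≈ -33.600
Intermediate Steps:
T = -1
E = -1
((4/(-5 - 5))*1 + E)*24 = ((4/(-5 - 5))*1 - 1)*24 = ((4/(-10))*1 - 1)*24 = (-1/10*4*1 - 1)*24 = (-2/5*1 - 1)*24 = (-2/5 - 1)*24 = -7/5*24 = -168/5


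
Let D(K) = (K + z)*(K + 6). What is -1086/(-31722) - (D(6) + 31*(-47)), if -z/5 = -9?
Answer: 4467696/5287 ≈ 845.03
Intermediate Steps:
z = 45 (z = -5*(-9) = 45)
D(K) = (6 + K)*(45 + K) (D(K) = (K + 45)*(K + 6) = (45 + K)*(6 + K) = (6 + K)*(45 + K))
-1086/(-31722) - (D(6) + 31*(-47)) = -1086/(-31722) - ((270 + 6**2 + 51*6) + 31*(-47)) = -1086*(-1/31722) - ((270 + 36 + 306) - 1457) = 181/5287 - (612 - 1457) = 181/5287 - 1*(-845) = 181/5287 + 845 = 4467696/5287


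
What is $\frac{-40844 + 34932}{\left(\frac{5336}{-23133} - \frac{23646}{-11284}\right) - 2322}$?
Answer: $\frac{110230410576}{43259378935} \approx 2.5481$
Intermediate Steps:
$\frac{-40844 + 34932}{\left(\frac{5336}{-23133} - \frac{23646}{-11284}\right) - 2322} = - \frac{5912}{\left(5336 \left(- \frac{1}{23133}\right) - - \frac{1689}{806}\right) - 2322} = - \frac{5912}{\left(- \frac{5336}{23133} + \frac{1689}{806}\right) - 2322} = - \frac{5912}{\frac{34770821}{18645198} - 2322} = - \frac{5912}{- \frac{43259378935}{18645198}} = \left(-5912\right) \left(- \frac{18645198}{43259378935}\right) = \frac{110230410576}{43259378935}$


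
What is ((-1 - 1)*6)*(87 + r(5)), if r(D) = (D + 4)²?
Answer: -2016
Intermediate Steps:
r(D) = (4 + D)²
((-1 - 1)*6)*(87 + r(5)) = ((-1 - 1)*6)*(87 + (4 + 5)²) = (-2*6)*(87 + 9²) = -12*(87 + 81) = -12*168 = -2016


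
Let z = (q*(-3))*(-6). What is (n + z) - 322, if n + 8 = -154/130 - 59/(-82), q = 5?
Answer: -1281679/5330 ≈ -240.47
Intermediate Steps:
n = -45119/5330 (n = -8 + (-154/130 - 59/(-82)) = -8 + (-154*1/130 - 59*(-1/82)) = -8 + (-77/65 + 59/82) = -8 - 2479/5330 = -45119/5330 ≈ -8.4651)
z = 90 (z = (5*(-3))*(-6) = -15*(-6) = 90)
(n + z) - 322 = (-45119/5330 + 90) - 322 = 434581/5330 - 322 = -1281679/5330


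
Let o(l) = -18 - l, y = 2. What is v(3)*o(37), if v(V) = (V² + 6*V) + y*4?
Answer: -1925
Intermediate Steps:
v(V) = 8 + V² + 6*V (v(V) = (V² + 6*V) + 2*4 = (V² + 6*V) + 8 = 8 + V² + 6*V)
v(3)*o(37) = (8 + 3² + 6*3)*(-18 - 1*37) = (8 + 9 + 18)*(-18 - 37) = 35*(-55) = -1925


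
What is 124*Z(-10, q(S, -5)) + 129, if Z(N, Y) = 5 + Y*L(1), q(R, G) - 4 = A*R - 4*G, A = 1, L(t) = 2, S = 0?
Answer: 6701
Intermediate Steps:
q(R, G) = 4 + R - 4*G (q(R, G) = 4 + (1*R - 4*G) = 4 + (R - 4*G) = 4 + R - 4*G)
Z(N, Y) = 5 + 2*Y (Z(N, Y) = 5 + Y*2 = 5 + 2*Y)
124*Z(-10, q(S, -5)) + 129 = 124*(5 + 2*(4 + 0 - 4*(-5))) + 129 = 124*(5 + 2*(4 + 0 + 20)) + 129 = 124*(5 + 2*24) + 129 = 124*(5 + 48) + 129 = 124*53 + 129 = 6572 + 129 = 6701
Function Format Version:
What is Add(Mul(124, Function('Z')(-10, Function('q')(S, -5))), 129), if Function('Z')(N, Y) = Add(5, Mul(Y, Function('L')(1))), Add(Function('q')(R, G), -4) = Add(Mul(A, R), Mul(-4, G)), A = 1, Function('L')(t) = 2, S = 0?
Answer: 6701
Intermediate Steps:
Function('q')(R, G) = Add(4, R, Mul(-4, G)) (Function('q')(R, G) = Add(4, Add(Mul(1, R), Mul(-4, G))) = Add(4, Add(R, Mul(-4, G))) = Add(4, R, Mul(-4, G)))
Function('Z')(N, Y) = Add(5, Mul(2, Y)) (Function('Z')(N, Y) = Add(5, Mul(Y, 2)) = Add(5, Mul(2, Y)))
Add(Mul(124, Function('Z')(-10, Function('q')(S, -5))), 129) = Add(Mul(124, Add(5, Mul(2, Add(4, 0, Mul(-4, -5))))), 129) = Add(Mul(124, Add(5, Mul(2, Add(4, 0, 20)))), 129) = Add(Mul(124, Add(5, Mul(2, 24))), 129) = Add(Mul(124, Add(5, 48)), 129) = Add(Mul(124, 53), 129) = Add(6572, 129) = 6701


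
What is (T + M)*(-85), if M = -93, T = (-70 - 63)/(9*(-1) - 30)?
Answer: 296990/39 ≈ 7615.1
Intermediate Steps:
T = 133/39 (T = -133/(-9 - 30) = -133/(-39) = -133*(-1/39) = 133/39 ≈ 3.4103)
(T + M)*(-85) = (133/39 - 93)*(-85) = -3494/39*(-85) = 296990/39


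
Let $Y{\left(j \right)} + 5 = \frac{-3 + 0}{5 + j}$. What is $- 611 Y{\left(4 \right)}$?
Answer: $\frac{9776}{3} \approx 3258.7$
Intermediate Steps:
$Y{\left(j \right)} = -5 - \frac{3}{5 + j}$ ($Y{\left(j \right)} = -5 + \frac{-3 + 0}{5 + j} = -5 - \frac{3}{5 + j}$)
$- 611 Y{\left(4 \right)} = - 611 \frac{-28 - 20}{5 + 4} = - 611 \frac{-28 - 20}{9} = - 611 \cdot \frac{1}{9} \left(-48\right) = \left(-611\right) \left(- \frac{16}{3}\right) = \frac{9776}{3}$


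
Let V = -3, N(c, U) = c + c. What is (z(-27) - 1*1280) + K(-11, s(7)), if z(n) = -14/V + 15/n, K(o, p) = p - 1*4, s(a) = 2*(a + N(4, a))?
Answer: -11249/9 ≈ -1249.9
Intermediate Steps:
N(c, U) = 2*c
s(a) = 16 + 2*a (s(a) = 2*(a + 2*4) = 2*(a + 8) = 2*(8 + a) = 16 + 2*a)
K(o, p) = -4 + p (K(o, p) = p - 4 = -4 + p)
z(n) = 14/3 + 15/n (z(n) = -14/(-3) + 15/n = -14*(-1/3) + 15/n = 14/3 + 15/n)
(z(-27) - 1*1280) + K(-11, s(7)) = ((14/3 + 15/(-27)) - 1*1280) + (-4 + (16 + 2*7)) = ((14/3 + 15*(-1/27)) - 1280) + (-4 + (16 + 14)) = ((14/3 - 5/9) - 1280) + (-4 + 30) = (37/9 - 1280) + 26 = -11483/9 + 26 = -11249/9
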